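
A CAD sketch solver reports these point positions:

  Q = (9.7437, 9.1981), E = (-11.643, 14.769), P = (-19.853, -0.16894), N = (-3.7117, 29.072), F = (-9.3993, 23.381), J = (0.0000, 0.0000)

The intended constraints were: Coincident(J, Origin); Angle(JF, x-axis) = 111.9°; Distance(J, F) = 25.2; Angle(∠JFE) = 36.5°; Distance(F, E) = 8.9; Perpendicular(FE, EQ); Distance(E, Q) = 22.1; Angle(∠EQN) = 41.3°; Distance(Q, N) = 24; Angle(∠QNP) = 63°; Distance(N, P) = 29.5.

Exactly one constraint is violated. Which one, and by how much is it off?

Distance(N, P) = 29.5 — off by 3.90.

J = (0.00, 0.00) ✓; JF at 111.9° ✓; |JF| = 25.20 ✓; ∠JFE = 36.50° ✓; |FE| = 8.899 ✓; ∠(FE, EQ) = 90.00° ✓; |EQ| = 22.10 ✓; ∠EQN = 41.30° ✓; |QN| = 24.00 ✓; ∠QNP = 63.00° ✓; |NP| = 33.40 ✗.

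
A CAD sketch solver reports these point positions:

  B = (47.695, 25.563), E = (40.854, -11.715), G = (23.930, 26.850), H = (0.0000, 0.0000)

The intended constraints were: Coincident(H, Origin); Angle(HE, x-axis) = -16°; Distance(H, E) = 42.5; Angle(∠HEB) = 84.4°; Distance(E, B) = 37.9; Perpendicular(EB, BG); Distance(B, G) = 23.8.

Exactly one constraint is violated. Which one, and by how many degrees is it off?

Perpendicular(EB, BG) — off by 7.30°.

H = (0.00, 0.00) ✓; HE at -16.00° ✓; |HE| = 42.50 ✓; ∠HEB = 84.40° ✓; |EB| = 37.90 ✓; ∠(EB, BG) = 97.30° ✗; |BG| = 23.80 ✓.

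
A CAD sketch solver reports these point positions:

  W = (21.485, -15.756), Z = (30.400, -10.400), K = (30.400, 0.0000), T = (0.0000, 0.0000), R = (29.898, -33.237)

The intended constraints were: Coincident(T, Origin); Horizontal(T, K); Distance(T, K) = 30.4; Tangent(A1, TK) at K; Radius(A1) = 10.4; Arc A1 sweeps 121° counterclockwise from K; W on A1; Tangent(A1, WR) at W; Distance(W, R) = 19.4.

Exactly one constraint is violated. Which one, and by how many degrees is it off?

Tangent(A1, WR) at W — off by 5.30°.

T = (0.00, 0.00) ✓; T.y = 0.00, K.y = 0.00 ✓; |TK| = 30.40 ✓; ∠(ZK, KT) = 90.00° ✓; |ZK| = 10.40 ✓; bearing(Z→W) − bearing(Z→K) = 121.0° ✓; |ZW| = 10.40 ✓; ∠(ZW, WR) = 95.30° ✗; |WR| = 19.40 ✓.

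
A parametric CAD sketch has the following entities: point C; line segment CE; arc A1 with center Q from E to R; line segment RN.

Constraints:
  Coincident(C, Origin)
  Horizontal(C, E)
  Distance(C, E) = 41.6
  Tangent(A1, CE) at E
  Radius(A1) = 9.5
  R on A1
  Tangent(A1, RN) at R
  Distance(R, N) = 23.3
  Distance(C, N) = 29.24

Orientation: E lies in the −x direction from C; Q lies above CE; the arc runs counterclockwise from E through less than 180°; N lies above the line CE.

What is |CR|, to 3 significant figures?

34.4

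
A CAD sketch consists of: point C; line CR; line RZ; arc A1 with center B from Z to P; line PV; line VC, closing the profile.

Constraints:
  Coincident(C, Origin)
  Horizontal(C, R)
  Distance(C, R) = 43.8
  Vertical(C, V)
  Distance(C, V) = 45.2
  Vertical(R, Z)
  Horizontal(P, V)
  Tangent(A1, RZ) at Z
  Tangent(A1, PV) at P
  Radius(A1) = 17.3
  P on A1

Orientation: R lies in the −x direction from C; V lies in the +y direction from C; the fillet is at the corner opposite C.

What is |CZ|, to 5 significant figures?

51.931

The virtual corner opposite C is at (-43.800, 45.200). Since A1 is tangent to RZ there, BZ ⟂ RZ and the tangent condition forces BP to be normal to PV, with radius 17.3, so the center B sits 17.3 in from both sides at B = (-26.500, 27.900). That places the tangent points at Z = (-43.800, 27.900) on RZ and P = (-26.500, 45.200) on PV. Then |CZ| = |Z − C| = 51.931.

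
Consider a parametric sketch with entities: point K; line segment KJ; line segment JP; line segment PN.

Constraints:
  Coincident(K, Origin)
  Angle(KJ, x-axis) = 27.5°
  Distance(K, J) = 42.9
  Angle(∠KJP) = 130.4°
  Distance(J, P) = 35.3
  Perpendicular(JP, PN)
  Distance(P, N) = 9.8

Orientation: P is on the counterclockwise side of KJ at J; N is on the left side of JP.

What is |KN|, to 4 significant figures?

67.12

∠KJP = 130.4°, so JP runs at 27.5° + (180° − 130.4°) = 77.10° from the x-axis; with |JP| = 35.3, P = J + 35.3·(cos 77.10°, sin 77.10°) = (45.93, 54.22). JP ⟂ PN; with |PN| = 9.8 on the left of JP, N = P + 9.8·(-0.9748, 0.2233) = (36.38, 56.41). Then |KN| = |N − K| = 67.12.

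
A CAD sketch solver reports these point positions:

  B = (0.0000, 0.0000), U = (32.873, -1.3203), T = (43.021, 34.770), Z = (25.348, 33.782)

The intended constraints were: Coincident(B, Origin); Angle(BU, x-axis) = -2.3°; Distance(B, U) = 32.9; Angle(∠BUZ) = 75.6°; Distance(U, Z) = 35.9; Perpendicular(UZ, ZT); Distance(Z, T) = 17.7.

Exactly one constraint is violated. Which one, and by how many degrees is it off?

Perpendicular(UZ, ZT) — off by 8.90°.

B = (0.00, 0.00) ✓; BU at -2.300° ✓; |BU| = 32.90 ✓; ∠BUZ = 75.60° ✓; |UZ| = 35.90 ✓; ∠(UZ, ZT) = 98.90° ✗; |ZT| = 17.70 ✓.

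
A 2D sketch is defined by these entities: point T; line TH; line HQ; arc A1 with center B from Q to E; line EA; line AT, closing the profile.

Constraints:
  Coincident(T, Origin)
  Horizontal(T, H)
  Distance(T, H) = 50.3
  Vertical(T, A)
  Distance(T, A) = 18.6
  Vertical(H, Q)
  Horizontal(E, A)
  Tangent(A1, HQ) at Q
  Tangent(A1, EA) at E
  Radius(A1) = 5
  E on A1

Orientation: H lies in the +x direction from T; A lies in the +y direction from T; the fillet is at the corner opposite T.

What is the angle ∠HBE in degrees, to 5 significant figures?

159.81°

The virtual corner opposite T is at (50.300, 18.600). A1 meets HQ tangentially, so BQ is at right angles to HQ and since A1 is tangent to EA there, BE ⟂ EA, with radius 5.0, so the center B sits 5.0 in from both sides at B = (45.300, 13.600). That places the tangent points at Q = (50.300, 13.600) on HQ and E = (45.300, 18.600) on EA. Then cos ∠HBE = BH·BE / (|BH||BE|), giving 159.81°.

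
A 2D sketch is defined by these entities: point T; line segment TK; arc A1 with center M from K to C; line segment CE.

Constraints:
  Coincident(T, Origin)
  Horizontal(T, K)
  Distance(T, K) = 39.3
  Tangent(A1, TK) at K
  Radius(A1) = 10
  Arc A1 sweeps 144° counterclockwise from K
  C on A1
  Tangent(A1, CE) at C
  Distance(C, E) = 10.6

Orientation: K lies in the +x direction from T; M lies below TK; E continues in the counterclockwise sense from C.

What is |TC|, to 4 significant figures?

38.00

T is at the origin; T and K share the same y with |TK| = 39.3 and K on the +x side, so K = (39.30, 0.000). A1 meets TK tangentially, so MK is at right angles to TK, so M = K + (0, -10) = (39.30, -10.00). On A1, K sits at bearing 90° from M; a 144° counterclockwise sweep puts C at bearing 234°, so C = M + 10.0·(cos 234°, sin 234°) = (33.42, -18.09). Then |TC| = |C − T| = 38.00.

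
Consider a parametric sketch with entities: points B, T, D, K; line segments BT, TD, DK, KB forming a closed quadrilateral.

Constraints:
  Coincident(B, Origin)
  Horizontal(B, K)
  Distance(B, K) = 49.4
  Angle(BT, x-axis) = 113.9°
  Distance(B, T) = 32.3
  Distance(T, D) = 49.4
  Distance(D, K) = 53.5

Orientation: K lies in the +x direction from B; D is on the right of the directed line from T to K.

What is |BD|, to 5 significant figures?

18.353

Checks: |BK| = 49.40 ✓; |BT| = 32.30 ✓; |TD| = 49.40 ✓; |DK| = 53.50 ✓.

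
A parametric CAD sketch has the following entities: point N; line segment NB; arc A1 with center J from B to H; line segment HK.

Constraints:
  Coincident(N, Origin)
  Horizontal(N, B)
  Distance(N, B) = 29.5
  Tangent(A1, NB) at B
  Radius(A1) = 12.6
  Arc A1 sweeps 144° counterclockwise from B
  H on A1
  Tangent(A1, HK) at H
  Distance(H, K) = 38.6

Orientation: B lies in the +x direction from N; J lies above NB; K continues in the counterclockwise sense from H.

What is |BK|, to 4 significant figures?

51.34

On A1, B sits at bearing -90° from J; a 144° counterclockwise sweep puts H at bearing 54°, so H = J + 12.6·(cos 54°, sin 54°) = (36.91, 22.79). The tangent condition forces JH to be normal to HK, so HK runs along (−sin 54°, cos 54°); with |HK| = 38.6, K = (5.678, 45.48). Then |BK| = |K − B| = 51.34.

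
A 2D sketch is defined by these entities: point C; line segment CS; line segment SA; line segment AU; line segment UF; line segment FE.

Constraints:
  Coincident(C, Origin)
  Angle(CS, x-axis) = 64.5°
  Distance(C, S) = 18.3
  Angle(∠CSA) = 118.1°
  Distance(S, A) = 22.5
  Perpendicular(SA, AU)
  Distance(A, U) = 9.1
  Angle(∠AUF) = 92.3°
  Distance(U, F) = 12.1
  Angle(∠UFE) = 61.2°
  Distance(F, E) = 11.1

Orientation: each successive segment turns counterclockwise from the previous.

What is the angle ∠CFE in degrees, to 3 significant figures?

136°

∠AUF = 92.3° gives UF at -55.9° from the x-axis; with |UF| = 12.1, F = (-6.01, 19.2). ∠UFE = 61.2° gives FE at 62.9° from the x-axis; with |FE| = 11.1, E = (-0.958, 29.1). Then cos ∠CFE = FC·FE / (|FC||FE|), giving 136°.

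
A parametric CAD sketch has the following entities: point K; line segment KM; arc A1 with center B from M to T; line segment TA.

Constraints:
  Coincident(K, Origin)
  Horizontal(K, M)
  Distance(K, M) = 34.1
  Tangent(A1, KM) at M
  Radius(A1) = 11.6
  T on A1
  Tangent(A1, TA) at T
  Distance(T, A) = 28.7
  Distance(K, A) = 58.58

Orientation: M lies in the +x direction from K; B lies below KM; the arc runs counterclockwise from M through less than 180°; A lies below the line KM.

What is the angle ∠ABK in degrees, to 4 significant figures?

121.8°

Checks: ∠(BM, MK) = 90.00° ✓; |BM| = 11.60 ✓; |BT| = 11.60 ✓; ∠(BT, TA) = 90.00° ✓; |TA| = 28.70 ✓; |KA| = 58.58 ✓.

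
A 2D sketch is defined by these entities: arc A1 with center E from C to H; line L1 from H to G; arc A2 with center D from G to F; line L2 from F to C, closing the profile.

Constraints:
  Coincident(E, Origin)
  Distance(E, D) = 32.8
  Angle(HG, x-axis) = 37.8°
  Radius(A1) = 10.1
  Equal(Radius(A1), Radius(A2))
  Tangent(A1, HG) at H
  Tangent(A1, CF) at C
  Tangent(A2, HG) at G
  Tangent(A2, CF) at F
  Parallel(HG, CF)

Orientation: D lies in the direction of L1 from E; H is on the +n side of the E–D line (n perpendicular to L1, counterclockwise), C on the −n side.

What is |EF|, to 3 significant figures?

34.3

Tangency of A1 to both parallel lines with radius 10.1 puts H and C at E ± 10.1·n: H = (-6.19, 7.98), C = (6.19, -7.98). Equal radii place G and F the same way about D: G = D + 10.1·n = (19.7, 28.1), F = D − 10.1·n = (32.1, 12.1). Then |EF| = |F − E| = 34.3.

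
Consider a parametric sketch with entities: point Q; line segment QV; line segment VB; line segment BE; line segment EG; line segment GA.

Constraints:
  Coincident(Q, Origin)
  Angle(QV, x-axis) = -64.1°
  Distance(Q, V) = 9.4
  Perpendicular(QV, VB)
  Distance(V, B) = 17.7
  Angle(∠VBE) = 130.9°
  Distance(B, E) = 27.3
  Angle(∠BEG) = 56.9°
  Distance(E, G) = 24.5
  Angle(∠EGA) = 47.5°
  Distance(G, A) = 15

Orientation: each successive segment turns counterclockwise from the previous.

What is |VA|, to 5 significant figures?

22.997

∠BEG = 56.9° gives EG at -161.90° from the x-axis; with |EG| = 24.5, G = (3.8062, 18.034). ∠EGA = 47.5° gives GA at -29.400° from the x-axis; with |GA| = 15.0, A = (16.874, 10.670). Then |VA| = |A − V| = 22.997.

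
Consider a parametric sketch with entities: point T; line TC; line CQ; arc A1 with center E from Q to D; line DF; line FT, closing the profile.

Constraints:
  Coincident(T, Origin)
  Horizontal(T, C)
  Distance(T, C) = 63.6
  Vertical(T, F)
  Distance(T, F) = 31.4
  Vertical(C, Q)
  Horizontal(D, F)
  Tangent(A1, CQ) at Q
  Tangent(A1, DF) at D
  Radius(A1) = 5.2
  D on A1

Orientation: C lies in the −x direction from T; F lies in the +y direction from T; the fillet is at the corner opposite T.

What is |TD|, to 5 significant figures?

66.306

T is at the origin; TC is horizontal with |TC| = 63.6 and C on the −x side, so C = (-63.600, 0.0000). TF is vertical with |TF| = 31.4 and F on the +y side, so F = (0.0000, 31.400). The virtual corner opposite T is at (-63.600, 31.400). The tangent condition forces EQ to be normal to CQ and tangency of A1 to DF means the radius ED is perpendicular to DF, with radius 5.2, so the center E sits 5.2 in from both sides at E = (-58.400, 26.200). That places the tangent points at Q = (-63.600, 26.200) on CQ and D = (-58.400, 31.400) on DF. Then |TD| = |D − T| = 66.306.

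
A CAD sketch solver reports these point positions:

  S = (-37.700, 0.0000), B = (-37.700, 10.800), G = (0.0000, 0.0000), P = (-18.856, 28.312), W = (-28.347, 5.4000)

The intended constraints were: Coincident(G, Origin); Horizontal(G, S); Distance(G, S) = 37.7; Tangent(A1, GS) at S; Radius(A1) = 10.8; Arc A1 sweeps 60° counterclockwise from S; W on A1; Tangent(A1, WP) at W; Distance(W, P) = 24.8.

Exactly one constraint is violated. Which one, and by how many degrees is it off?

Tangent(A1, WP) at W — off by 7.50°.

G = (0.00, 0.00) ✓; G.y = 0.00, S.y = 0.00 ✓; |GS| = 37.70 ✓; ∠(BS, SG) = 90.00° ✓; |BS| = 10.80 ✓; bearing(B→W) − bearing(B→S) = 60.00° ✓; |BW| = 10.80 ✓; ∠(BW, WP) = 82.50° ✗; |WP| = 24.80 ✓.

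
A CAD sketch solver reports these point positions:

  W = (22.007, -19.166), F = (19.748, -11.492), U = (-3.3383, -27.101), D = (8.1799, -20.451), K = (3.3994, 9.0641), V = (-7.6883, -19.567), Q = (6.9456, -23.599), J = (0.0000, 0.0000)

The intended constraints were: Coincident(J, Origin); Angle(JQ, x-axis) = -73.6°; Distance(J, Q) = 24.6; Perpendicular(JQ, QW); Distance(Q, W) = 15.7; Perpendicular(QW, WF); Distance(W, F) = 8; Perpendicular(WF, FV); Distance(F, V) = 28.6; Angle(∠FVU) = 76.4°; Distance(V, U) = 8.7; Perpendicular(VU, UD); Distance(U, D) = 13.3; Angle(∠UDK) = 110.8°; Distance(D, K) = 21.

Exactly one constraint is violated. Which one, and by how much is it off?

Distance(D, K) = 21 — off by 8.90.

J = (0.00, 0.00) ✓; JQ at -73.60° ✓; |JQ| = 24.60 ✓; ∠(JQ, QW) = 90.00° ✓; |QW| = 15.70 ✓; ∠(QW, WF) = 90.00° ✓; |WF| = 8.000 ✓; ∠(WF, FV) = 90.00° ✓; |FV| = 28.60 ✓; ∠FVU = 76.40° ✓; |VU| = 8.700 ✓; ∠(VU, UD) = 90.00° ✓; |UD| = 13.30 ✓; ∠UDK = 110.8° ✓; |DK| = 29.90 ✗.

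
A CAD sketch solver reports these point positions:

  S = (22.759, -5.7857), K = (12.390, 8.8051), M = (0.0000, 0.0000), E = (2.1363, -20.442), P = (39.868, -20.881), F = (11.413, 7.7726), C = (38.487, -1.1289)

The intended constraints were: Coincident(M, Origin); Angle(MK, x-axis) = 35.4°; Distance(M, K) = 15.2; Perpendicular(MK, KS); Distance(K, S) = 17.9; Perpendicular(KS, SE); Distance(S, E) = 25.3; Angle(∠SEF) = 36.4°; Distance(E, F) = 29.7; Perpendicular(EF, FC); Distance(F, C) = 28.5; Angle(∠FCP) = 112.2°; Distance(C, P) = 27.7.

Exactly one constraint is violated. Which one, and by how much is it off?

Distance(C, P) = 27.7 — off by 7.90.

M = (0.00, 0.00) ✓; MK at 35.40° ✓; |MK| = 15.20 ✓; ∠(MK, KS) = 90.00° ✓; |KS| = 17.90 ✓; ∠(KS, SE) = 90.00° ✓; |SE| = 25.30 ✓; ∠SEF = 36.40° ✓; |EF| = 29.70 ✓; ∠(EF, FC) = 90.00° ✓; |FC| = 28.50 ✓; ∠FCP = 112.2° ✓; |CP| = 19.80 ✗.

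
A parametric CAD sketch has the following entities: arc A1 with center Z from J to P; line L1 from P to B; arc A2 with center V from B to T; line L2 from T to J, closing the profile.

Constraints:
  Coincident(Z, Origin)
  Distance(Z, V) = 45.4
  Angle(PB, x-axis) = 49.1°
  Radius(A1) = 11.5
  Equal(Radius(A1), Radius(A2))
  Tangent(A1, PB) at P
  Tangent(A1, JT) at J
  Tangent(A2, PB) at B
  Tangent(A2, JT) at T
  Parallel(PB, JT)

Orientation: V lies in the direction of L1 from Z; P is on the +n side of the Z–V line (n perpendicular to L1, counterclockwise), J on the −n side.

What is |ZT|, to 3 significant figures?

46.8

The slot axis is L1's direction at 49.1°, so u = (cos 49.1°, sin 49.1°) = (0.655, 0.756) and n = (−sin 49.1°, cos 49.1°) = (-0.756, 0.655). Z is at the origin and V lies 45.4 along u from Z, so V = 45.4·u = (29.7, 34.3). Tangency of A1 to both parallel lines with radius 11.5 puts P and J at Z ± 11.5·n: P = (-8.69, 7.53), J = (8.69, -7.53). Equal radii place B and T the same way about V: B = V + 11.5·n = (21.0, 41.8), T = V − 11.5·n = (38.4, 26.8). Then |ZT| = |T − Z| = 46.8.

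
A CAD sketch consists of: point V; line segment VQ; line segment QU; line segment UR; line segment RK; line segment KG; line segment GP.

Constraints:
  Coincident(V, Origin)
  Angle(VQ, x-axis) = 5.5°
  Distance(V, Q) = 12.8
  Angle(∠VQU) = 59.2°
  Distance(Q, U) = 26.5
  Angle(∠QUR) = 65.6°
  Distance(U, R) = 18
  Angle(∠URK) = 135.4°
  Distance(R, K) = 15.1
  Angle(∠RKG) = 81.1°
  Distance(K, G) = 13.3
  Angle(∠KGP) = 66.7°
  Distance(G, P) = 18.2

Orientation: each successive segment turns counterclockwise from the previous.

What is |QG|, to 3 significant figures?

9.06

∠URK = 135.4° gives RK at -74.7° from the x-axis; with |RK| = 15.1, K = (-7.77, -7.68). ∠RKG = 81.1° gives KG at 24.2° from the x-axis; with |KG| = 13.3, G = (4.36, -2.23). Then |QG| = |G − Q| = 9.06.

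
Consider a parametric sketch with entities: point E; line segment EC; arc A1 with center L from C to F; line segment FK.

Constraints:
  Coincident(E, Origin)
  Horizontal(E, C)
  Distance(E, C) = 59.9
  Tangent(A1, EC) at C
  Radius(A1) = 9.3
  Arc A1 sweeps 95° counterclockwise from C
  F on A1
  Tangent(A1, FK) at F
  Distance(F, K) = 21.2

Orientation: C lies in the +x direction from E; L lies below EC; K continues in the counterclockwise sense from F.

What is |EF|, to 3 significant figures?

51.6

E is at the origin; E and C share the same y with |EC| = 59.9 and C on the +x side, so C = (59.9, 0.00). Tangency of A1 to EC means the radius LC is perpendicular to EC, so L = C + (0, -9.3) = (59.9, -9.30). On A1, C sits at bearing 90° from L; a 95° counterclockwise sweep puts F at bearing 185°, so F = L + 9.3·(cos 185°, sin 185°) = (50.6, -10.1). Then |EF| = |F − E| = 51.6.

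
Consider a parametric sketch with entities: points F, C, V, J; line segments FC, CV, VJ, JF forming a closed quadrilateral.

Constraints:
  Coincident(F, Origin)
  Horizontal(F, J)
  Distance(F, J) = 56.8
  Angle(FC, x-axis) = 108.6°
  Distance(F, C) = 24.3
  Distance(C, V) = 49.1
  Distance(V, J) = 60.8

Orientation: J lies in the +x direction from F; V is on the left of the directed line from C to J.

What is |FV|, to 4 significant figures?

62.20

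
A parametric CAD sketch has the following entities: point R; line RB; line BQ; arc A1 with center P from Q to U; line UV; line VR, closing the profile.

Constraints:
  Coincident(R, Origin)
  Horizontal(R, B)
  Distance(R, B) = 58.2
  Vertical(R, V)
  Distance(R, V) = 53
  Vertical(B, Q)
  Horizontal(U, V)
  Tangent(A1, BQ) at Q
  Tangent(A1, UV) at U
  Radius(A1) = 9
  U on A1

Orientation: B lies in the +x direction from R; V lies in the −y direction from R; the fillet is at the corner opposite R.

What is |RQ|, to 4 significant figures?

72.96

R is at the origin; R and B share the same y with |RB| = 58.2 and B on the +x side, so B = (58.20, 0.000). R and V share the same x with |RV| = 53.0 and V on the −y side, so V = (0.000, -53.00). The virtual corner opposite R is at (58.20, -53.00). The tangent condition forces PQ to be normal to BQ and tangency of A1 to UV means the radius PU is perpendicular to UV, with radius 9.0, so the center P sits 9.0 in from both sides at P = (49.20, -44.00). That places the tangent points at Q = (58.20, -44.00) on BQ and U = (49.20, -53.00) on UV. Then |RQ| = |Q − R| = 72.96.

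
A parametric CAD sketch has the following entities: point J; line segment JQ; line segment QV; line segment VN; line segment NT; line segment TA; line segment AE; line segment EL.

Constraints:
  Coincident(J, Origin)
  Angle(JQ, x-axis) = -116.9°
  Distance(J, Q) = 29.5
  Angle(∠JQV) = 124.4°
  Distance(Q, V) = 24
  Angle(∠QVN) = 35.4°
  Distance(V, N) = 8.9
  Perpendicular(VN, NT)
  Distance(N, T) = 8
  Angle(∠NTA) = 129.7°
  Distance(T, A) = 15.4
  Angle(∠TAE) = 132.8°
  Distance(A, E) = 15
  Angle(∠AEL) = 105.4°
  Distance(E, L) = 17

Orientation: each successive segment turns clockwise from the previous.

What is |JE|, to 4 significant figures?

66.20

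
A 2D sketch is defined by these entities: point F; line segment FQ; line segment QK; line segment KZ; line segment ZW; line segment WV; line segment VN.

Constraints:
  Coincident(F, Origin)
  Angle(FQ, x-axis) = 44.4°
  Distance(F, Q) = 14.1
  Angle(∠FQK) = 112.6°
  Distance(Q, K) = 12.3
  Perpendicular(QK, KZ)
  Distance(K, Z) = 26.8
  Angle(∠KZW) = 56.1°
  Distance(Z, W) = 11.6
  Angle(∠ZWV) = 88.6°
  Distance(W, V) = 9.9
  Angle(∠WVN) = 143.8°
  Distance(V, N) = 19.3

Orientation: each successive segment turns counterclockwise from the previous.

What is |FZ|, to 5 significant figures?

22.448

F is at the origin; FQ runs at 44.4° with length 14.1, so Q = (10.074, 9.8653). ∠FQK = 112.6° gives QK at 111.80° from the x-axis; with |QK| = 12.3, K = (5.5062, 21.286). The perpendicularity gives KZ at right angles to QK, so KZ runs at -158.20°; with |KZ| = 26.8, Z = (-19.377, 11.333). Then |FZ| = |Z − F| = 22.448.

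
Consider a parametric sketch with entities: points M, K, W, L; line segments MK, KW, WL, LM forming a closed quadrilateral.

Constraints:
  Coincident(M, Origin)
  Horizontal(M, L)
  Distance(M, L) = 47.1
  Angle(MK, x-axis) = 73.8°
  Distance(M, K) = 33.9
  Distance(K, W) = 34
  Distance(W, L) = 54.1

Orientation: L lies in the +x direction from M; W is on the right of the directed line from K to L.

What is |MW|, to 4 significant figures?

7.460

Checks: |KW| = 34.00 ✓; |WL| = 54.10 ✓.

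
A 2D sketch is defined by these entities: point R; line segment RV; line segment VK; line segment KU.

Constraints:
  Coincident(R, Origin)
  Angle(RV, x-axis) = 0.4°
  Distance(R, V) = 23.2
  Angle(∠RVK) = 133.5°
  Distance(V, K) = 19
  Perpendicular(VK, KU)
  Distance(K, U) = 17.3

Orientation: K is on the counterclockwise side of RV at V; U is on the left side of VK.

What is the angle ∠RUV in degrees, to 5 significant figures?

41.547°

R is at the origin; RV runs at 0.4° with length 23.2, so V = 23.2·(cos 0.4°, sin 0.4°) = (23.199, 0.16197). ∠RVK = 133.5°, so VK runs at 0.4° + (180° − 133.5°) = 46.900° from the x-axis; with |VK| = 19.0, K = V + 19.0·(cos 46.900°, sin 46.900°) = (36.182, 14.035). The perpendicularity gives KU at right angles to VK; with |KU| = 17.3 on the left of VK, U = K + 17.3·(-0.73016, 0.68327) = (23.550, 25.856). Then cos ∠RUV = UR·UV / (|UR||UV|), giving 41.547°.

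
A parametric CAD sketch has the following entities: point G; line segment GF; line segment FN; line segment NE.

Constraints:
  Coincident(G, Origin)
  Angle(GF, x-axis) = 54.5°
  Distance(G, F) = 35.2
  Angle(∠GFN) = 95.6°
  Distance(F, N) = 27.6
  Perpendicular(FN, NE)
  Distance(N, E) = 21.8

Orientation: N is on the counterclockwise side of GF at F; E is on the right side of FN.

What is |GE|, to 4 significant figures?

64.75

∠GFN = 95.6°, so FN runs at 54.5° + (180° − 95.6°) = 138.9° from the x-axis; with |FN| = 27.6, N = F + 27.6·(cos 138.9°, sin 138.9°) = (-0.3576, 46.80). FN ⟂ NE; with |NE| = 21.8 on the right of FN, E = N + 21.8·(0.6574, 0.7536) = (13.97, 63.23). Then |GE| = |E − G| = 64.75.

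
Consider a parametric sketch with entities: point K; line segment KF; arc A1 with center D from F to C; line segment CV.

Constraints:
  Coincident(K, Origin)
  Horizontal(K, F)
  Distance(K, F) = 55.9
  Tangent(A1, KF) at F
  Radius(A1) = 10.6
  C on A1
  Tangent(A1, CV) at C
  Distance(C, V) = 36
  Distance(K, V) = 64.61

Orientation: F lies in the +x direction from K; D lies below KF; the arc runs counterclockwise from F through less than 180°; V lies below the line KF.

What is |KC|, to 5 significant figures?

46.497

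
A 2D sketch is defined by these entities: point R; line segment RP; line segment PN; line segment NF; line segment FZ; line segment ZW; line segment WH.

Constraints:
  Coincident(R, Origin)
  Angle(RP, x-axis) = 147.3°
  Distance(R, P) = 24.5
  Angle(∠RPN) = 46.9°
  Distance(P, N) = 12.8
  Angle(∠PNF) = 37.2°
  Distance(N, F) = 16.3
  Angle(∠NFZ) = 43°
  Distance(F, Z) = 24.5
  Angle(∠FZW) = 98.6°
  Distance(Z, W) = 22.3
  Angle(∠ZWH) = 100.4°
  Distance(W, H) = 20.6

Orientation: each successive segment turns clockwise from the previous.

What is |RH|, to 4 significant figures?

17.15

R is at the origin; RP runs at 147.3° with length 24.5, so P = (-20.62, 13.24). ∠RPN = 46.9° gives PN at 14.20° from the x-axis; with |PN| = 12.8, N = (-8.208, 16.38). ∠PNF = 37.2° gives NF at -128.6° from the x-axis; with |NF| = 16.3, F = (-18.38, 3.637). ∠NFZ = 43.0° gives FZ at 94.40° from the x-axis; with |FZ| = 24.5, Z = (-20.26, 28.06). ∠FZW = 98.6° gives ZW at 13.00° from the x-axis; with |ZW| = 22.3, W = (1.471, 33.08). ∠ZWH = 100.4° gives WH at -66.60° from the x-axis; with |WH| = 20.6, H = (9.653, 14.18). Then |RH| = |H − R| = 17.15.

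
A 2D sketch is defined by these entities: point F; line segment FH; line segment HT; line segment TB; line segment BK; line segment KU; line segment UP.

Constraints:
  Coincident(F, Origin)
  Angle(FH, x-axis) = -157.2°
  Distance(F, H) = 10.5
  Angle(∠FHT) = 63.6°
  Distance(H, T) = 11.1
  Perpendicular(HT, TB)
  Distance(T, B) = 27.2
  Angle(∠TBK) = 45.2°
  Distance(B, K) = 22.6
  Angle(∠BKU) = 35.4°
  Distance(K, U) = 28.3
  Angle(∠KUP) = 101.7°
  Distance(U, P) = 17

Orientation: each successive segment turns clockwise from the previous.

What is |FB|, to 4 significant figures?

18.92

∠FHT = 63.6° gives HT at 86.40° from the x-axis; with |HT| = 11.1, T = (-8.983, 7.009). HT is perpendicular to TB, so TB runs at -3.600°; with |TB| = 27.2, B = (18.16, 5.301). Then |FB| = |B − F| = 18.92.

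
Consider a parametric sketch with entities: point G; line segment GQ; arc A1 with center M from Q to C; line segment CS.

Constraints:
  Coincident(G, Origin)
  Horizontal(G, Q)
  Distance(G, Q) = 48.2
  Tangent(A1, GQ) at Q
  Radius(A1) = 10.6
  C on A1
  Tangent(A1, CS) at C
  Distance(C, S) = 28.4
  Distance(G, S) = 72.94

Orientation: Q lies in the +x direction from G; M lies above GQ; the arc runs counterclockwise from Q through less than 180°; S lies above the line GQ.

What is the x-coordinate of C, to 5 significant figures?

58.692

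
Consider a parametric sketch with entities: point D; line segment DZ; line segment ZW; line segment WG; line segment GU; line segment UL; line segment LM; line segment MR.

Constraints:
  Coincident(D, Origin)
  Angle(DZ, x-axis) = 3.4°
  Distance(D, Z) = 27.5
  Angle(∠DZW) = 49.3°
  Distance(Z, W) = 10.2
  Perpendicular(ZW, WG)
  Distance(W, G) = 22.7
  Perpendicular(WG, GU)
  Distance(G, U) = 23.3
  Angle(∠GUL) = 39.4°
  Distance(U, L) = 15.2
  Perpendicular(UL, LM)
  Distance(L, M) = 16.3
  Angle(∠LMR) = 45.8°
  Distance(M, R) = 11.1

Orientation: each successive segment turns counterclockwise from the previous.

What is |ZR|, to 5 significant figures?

24.805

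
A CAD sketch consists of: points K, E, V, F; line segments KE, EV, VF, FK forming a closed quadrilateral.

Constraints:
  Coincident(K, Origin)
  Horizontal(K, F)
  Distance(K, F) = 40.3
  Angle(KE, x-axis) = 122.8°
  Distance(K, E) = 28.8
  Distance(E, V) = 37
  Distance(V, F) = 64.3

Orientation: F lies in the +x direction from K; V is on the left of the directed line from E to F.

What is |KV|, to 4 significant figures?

54.64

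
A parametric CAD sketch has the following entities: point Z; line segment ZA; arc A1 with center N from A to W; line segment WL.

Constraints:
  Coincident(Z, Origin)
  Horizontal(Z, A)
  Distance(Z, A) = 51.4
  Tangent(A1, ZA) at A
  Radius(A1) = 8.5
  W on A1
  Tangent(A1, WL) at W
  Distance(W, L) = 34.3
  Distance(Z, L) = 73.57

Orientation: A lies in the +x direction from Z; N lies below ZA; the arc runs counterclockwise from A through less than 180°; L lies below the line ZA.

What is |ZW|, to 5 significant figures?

45.608

Z is at the origin; Z and A share the same y with |ZA| = 51.4 and A on the +x side, so A = (51.400, 0.0000). The tangent condition forces NA to be normal to ZA, so N = A + (0, -8.5) = (51.400, -8.5000). Since NW ⟂ WL (tangency), |NL| = √(8.5² + 34.3²) = 35.338 regardless of where W sits on A1. So L lies on both circle(Z, 73.57) and circle(N, 35.338); the below-ZA intersection is L = (59.826, -42.818). W is the foot of the tangent from L: W = (43.875, -12.453).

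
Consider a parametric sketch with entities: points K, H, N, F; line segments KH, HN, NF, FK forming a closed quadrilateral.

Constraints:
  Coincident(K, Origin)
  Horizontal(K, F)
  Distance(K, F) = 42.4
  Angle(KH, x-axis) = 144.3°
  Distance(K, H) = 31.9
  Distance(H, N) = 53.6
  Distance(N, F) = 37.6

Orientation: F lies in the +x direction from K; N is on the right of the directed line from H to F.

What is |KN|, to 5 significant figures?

23.112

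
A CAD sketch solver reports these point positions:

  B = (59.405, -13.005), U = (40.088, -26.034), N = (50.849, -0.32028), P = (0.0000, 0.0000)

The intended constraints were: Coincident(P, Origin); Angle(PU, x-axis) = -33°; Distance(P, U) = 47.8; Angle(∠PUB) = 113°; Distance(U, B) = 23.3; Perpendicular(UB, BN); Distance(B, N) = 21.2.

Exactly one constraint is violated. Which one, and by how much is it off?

Distance(B, N) = 21.2 — off by 5.90.

P = (0.00, 0.00) ✓; PU at -33.00° ✓; |PU| = 47.80 ✓; ∠PUB = 113.0° ✓; |UB| = 23.30 ✓; ∠(UB, BN) = 90.00° ✓; |BN| = 15.30 ✗.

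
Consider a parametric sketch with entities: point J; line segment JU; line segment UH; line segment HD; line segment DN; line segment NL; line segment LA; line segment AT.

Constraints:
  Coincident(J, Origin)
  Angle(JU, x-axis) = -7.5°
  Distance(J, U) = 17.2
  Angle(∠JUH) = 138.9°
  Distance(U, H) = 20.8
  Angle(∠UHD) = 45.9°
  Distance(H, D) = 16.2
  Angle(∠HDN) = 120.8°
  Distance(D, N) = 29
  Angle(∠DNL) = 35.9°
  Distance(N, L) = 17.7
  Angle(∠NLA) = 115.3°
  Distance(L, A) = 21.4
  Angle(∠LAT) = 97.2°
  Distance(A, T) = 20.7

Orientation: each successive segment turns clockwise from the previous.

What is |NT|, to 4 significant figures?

31.88

J is at the origin; JU runs at -7.5° with length 17.2, so U = (17.05, -2.245). ∠JUH = 138.9° gives UH at -48.60° from the x-axis; with |UH| = 20.8, H = (30.81, -17.85). ∠UHD = 45.9° gives HD at 177.3° from the x-axis; with |HD| = 16.2, D = (14.63, -17.08). ∠HDN = 120.8° gives DN at 118.1° from the x-axis; with |DN| = 29.0, N = (0.9668, 8.497). ∠DNL = 35.9° gives NL at -26.00° from the x-axis; with |NL| = 17.7, L = (16.88, 0.7383). ∠NLA = 115.3° gives LA at -90.70° from the x-axis; with |LA| = 21.4, A = (16.61, -20.66). ∠LAT = 97.2° gives AT at -173.5° from the x-axis; with |AT| = 20.7, T = (-3.953, -23.00). Then |NT| = |T − N| = 31.88.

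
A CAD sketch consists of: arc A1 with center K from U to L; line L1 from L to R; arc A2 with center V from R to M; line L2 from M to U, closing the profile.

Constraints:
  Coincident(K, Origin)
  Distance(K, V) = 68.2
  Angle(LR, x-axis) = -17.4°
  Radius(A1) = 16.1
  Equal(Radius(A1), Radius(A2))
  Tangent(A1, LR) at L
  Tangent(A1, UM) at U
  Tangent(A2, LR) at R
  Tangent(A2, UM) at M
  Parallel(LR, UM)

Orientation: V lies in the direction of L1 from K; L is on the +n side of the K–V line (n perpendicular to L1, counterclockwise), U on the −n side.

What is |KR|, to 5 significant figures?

70.075

The slot axis is L1's direction at -17.4°, so u = (cos -17.4°, sin -17.4°) = (0.95424, -0.29904) and n = (−sin -17.4°, cos -17.4°) = (0.29904, 0.95424). K is at the origin and V lies 68.2 along u from K, so V = 68.2·u = (65.079, -20.395). Tangency of A1 to both parallel lines with radius 16.1 puts L and U at K ± 16.1·n: L = (4.8146, 15.363), U = (-4.8146, -15.363). Equal radii place R and M the same way about V: R = V + 16.1·n = (69.894, -5.0313), M = V − 16.1·n = (60.265, -35.758). Then |KR| = |R − K| = 70.075.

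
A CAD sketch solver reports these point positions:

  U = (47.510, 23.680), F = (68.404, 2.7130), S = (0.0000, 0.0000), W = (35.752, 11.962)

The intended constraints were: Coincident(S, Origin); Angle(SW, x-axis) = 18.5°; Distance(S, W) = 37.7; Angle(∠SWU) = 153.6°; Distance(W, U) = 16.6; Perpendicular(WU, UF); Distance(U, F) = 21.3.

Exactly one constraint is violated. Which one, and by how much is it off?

Distance(U, F) = 21.3 — off by 8.30.

S = (0.00, 0.00) ✓; SW at 18.50° ✓; |SW| = 37.70 ✓; ∠SWU = 153.6° ✓; |WU| = 16.60 ✓; ∠(WU, UF) = 90.00° ✓; |UF| = 29.60 ✗.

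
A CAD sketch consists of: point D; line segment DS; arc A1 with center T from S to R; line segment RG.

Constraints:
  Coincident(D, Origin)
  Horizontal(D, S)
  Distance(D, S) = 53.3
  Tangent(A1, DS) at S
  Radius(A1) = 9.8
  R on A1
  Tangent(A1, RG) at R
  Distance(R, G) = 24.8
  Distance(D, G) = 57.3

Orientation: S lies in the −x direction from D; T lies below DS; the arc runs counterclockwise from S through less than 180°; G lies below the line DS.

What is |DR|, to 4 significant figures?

62.96

Checks: |TS| = 9.800 ✓; |TR| = 9.800 ✓; ∠(TR, RG) = 90.00° ✓; |RG| = 24.80 ✓; |DG| = 57.30 ✓.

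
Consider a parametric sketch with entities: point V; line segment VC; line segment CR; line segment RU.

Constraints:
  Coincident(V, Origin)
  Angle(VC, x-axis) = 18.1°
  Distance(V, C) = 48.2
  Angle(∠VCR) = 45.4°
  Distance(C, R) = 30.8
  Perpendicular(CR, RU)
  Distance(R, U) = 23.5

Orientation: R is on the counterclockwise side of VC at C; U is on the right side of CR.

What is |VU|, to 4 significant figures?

57.90

∠VCR = 45.4°, so CR runs at 18.1° + (180° − 45.4°) = 152.7° from the x-axis; with |CR| = 30.8, R = C + 30.8·(cos 152.7°, sin 152.7°) = (18.45, 29.10). CR ⟂ RU; with |RU| = 23.5 on the right of CR, U = R + 23.5·(0.4586, 0.8886) = (29.22, 49.98). Then |VU| = |U − V| = 57.90.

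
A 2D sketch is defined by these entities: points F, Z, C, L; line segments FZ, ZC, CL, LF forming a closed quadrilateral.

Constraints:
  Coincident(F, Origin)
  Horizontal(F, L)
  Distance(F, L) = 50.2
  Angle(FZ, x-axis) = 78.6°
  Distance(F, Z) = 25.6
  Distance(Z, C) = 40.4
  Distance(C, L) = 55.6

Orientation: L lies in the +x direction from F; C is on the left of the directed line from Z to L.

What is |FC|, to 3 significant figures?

63.2

F is at the origin; F and L share the same y with |FL| = 50.2 and L in +x, so L = (50.2, 0). FZ runs at 78.6° with |FZ| = 25.6, so Z = (5.06, 25.1). C is determined by |ZC| = 40.4 and |CL| = 55.6 together: it lies at the intersection of circle(Z, 40.4) and circle(L, 55.6). With |ZL| = 51.6, the foot of the radical line on ZL is 11.7 from Z and the perpendicular offset is √(40.4² − 11.7²) = 38.7. Taking the left-of-ZL solution: C = (34.1, 53.2).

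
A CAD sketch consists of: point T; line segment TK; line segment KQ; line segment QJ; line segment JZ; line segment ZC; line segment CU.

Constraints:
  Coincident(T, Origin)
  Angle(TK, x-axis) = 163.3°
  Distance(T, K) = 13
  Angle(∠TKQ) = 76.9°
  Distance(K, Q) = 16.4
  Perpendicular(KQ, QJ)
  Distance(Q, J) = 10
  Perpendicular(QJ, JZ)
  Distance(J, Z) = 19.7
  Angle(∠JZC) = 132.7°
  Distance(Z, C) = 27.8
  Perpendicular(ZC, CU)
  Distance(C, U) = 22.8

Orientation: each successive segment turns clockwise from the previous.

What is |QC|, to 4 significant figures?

39.94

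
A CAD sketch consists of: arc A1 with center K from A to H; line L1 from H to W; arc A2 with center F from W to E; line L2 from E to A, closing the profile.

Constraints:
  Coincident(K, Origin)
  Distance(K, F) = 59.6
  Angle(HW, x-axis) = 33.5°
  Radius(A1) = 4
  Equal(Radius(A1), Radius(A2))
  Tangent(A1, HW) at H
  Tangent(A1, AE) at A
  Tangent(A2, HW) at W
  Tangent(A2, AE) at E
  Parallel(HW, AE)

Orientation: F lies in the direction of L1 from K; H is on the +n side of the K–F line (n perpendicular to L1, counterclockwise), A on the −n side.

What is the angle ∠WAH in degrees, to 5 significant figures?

82.355°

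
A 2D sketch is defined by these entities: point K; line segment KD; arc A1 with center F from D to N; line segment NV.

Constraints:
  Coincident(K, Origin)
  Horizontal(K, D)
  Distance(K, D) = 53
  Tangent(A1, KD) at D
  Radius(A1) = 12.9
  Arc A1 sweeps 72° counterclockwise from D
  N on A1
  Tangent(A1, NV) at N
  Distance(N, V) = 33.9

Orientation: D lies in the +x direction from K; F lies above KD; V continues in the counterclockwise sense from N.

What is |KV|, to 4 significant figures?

86.20

On A1, D sits at bearing -90° from F; a 72° counterclockwise sweep puts N at bearing -18°, so N = F + 12.9·(cos -18°, sin -18°) = (65.27, 8.914). Tangency of A1 to NV means the radius FN is perpendicular to NV, so NV runs along (−sin -18°, cos -18°); with |NV| = 33.9, V = (75.74, 41.15). Then |KV| = |V − K| = 86.20.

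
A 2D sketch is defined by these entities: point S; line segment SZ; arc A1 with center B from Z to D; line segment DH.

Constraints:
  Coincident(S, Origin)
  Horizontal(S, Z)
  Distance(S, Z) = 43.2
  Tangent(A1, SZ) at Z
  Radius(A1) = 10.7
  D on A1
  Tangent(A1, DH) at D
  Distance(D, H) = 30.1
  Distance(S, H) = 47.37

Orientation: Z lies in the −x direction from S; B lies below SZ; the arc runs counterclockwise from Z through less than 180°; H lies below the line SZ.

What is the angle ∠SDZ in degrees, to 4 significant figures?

48.98°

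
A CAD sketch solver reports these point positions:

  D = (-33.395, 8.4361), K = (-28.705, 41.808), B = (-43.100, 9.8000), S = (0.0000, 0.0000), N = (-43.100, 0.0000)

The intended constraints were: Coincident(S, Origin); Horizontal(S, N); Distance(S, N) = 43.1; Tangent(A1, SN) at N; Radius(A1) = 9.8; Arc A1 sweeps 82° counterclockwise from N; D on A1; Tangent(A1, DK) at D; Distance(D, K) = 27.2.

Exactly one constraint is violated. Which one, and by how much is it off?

Distance(D, K) = 27.2 — off by 6.50.

S = (0.00, 0.00) ✓; S.y = 0.00, N.y = 0.00 ✓; |SN| = 43.10 ✓; ∠(BN, NS) = 90.00° ✓; |BN| = 9.800 ✓; bearing(B→D) − bearing(B→N) = 82.00° ✓; |BD| = 9.800 ✓; ∠(BD, DK) = 90.00° ✓; |DK| = 33.70 ✗.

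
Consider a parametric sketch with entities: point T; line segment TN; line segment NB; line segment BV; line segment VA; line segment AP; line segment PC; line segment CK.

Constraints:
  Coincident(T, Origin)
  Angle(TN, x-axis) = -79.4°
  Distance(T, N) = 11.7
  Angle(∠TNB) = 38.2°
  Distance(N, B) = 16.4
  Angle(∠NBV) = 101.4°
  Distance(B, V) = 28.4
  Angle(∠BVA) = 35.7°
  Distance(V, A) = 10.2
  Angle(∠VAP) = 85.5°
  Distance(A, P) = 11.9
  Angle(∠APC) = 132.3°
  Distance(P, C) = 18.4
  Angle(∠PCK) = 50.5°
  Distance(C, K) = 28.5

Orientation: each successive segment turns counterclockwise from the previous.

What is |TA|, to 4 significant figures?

14.67

T is at the origin; TN runs at -79.4° with length 11.7, so N = (2.152, -11.50). ∠TNB = 38.2° gives NB at 62.40° from the x-axis; with |NB| = 16.4, B = (9.750, 3.033). ∠NBV = 101.4° gives BV at 141.0° from the x-axis; with |BV| = 28.4, V = (-12.32, 20.91). ∠BVA = 35.7° gives VA at -74.70° from the x-axis; with |VA| = 10.2, A = (-9.629, 11.07). Then |TA| = |A − T| = 14.67.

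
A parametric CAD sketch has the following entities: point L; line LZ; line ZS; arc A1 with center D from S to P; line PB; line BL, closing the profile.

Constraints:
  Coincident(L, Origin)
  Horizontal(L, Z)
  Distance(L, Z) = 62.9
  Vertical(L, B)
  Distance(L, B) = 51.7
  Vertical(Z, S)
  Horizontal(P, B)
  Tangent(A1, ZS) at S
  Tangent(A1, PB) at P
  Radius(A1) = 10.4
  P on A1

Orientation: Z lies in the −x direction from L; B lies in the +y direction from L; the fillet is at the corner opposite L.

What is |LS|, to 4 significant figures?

75.25

L is at the origin; LZ is horizontal with |LZ| = 62.9 and Z on the −x side, so Z = (-62.90, 0.000). L and B share the same x with |LB| = 51.7 and B on the +y side, so B = (0.000, 51.70). The virtual corner opposite L is at (-62.90, 51.70). Tangency of A1 to ZS means the radius DS is perpendicular to ZS and A1 meets PB tangentially, so DP is at right angles to PB, with radius 10.4, so the center D sits 10.4 in from both sides at D = (-52.50, 41.30). That places the tangent points at S = (-62.90, 41.30) on ZS and P = (-52.50, 51.70) on PB. Then |LS| = |S − L| = 75.25.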